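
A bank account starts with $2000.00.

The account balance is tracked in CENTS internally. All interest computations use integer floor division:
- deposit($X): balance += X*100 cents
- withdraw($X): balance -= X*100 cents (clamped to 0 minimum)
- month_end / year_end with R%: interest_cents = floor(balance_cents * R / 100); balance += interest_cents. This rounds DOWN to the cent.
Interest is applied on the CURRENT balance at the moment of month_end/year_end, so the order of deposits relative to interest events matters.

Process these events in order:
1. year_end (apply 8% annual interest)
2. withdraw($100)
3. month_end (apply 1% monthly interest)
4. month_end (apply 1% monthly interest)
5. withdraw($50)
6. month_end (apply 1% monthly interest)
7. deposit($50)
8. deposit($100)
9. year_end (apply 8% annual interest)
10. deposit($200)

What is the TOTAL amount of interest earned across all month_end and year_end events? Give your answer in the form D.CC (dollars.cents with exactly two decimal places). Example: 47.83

After 1 (year_end (apply 8% annual interest)): balance=$2160.00 total_interest=$160.00
After 2 (withdraw($100)): balance=$2060.00 total_interest=$160.00
After 3 (month_end (apply 1% monthly interest)): balance=$2080.60 total_interest=$180.60
After 4 (month_end (apply 1% monthly interest)): balance=$2101.40 total_interest=$201.40
After 5 (withdraw($50)): balance=$2051.40 total_interest=$201.40
After 6 (month_end (apply 1% monthly interest)): balance=$2071.91 total_interest=$221.91
After 7 (deposit($50)): balance=$2121.91 total_interest=$221.91
After 8 (deposit($100)): balance=$2221.91 total_interest=$221.91
After 9 (year_end (apply 8% annual interest)): balance=$2399.66 total_interest=$399.66
After 10 (deposit($200)): balance=$2599.66 total_interest=$399.66

Answer: 399.66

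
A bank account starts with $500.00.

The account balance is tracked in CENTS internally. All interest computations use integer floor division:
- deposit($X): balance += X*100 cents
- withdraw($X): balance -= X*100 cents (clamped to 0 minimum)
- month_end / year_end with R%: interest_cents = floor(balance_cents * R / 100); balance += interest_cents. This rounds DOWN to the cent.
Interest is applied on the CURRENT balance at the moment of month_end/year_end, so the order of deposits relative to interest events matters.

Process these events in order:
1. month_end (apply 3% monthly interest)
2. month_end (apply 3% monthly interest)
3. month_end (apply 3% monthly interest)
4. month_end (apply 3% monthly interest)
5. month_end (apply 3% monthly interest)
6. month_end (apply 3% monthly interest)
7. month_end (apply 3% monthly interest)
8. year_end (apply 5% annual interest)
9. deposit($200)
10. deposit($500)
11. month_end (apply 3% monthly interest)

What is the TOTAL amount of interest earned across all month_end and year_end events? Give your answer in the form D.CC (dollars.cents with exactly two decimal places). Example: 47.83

After 1 (month_end (apply 3% monthly interest)): balance=$515.00 total_interest=$15.00
After 2 (month_end (apply 3% monthly interest)): balance=$530.45 total_interest=$30.45
After 3 (month_end (apply 3% monthly interest)): balance=$546.36 total_interest=$46.36
After 4 (month_end (apply 3% monthly interest)): balance=$562.75 total_interest=$62.75
After 5 (month_end (apply 3% monthly interest)): balance=$579.63 total_interest=$79.63
After 6 (month_end (apply 3% monthly interest)): balance=$597.01 total_interest=$97.01
After 7 (month_end (apply 3% monthly interest)): balance=$614.92 total_interest=$114.92
After 8 (year_end (apply 5% annual interest)): balance=$645.66 total_interest=$145.66
After 9 (deposit($200)): balance=$845.66 total_interest=$145.66
After 10 (deposit($500)): balance=$1345.66 total_interest=$145.66
After 11 (month_end (apply 3% monthly interest)): balance=$1386.02 total_interest=$186.02

Answer: 186.02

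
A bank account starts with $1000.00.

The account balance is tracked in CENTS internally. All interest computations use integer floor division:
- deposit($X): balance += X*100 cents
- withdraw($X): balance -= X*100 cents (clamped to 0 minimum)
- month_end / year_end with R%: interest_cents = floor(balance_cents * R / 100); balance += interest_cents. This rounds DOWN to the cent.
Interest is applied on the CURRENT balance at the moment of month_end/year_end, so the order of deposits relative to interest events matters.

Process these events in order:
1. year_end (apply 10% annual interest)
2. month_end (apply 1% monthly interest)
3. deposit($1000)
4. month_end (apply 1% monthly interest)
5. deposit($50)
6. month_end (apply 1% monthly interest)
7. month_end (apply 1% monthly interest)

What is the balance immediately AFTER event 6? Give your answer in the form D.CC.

Answer: 2203.93

Derivation:
After 1 (year_end (apply 10% annual interest)): balance=$1100.00 total_interest=$100.00
After 2 (month_end (apply 1% monthly interest)): balance=$1111.00 total_interest=$111.00
After 3 (deposit($1000)): balance=$2111.00 total_interest=$111.00
After 4 (month_end (apply 1% monthly interest)): balance=$2132.11 total_interest=$132.11
After 5 (deposit($50)): balance=$2182.11 total_interest=$132.11
After 6 (month_end (apply 1% monthly interest)): balance=$2203.93 total_interest=$153.93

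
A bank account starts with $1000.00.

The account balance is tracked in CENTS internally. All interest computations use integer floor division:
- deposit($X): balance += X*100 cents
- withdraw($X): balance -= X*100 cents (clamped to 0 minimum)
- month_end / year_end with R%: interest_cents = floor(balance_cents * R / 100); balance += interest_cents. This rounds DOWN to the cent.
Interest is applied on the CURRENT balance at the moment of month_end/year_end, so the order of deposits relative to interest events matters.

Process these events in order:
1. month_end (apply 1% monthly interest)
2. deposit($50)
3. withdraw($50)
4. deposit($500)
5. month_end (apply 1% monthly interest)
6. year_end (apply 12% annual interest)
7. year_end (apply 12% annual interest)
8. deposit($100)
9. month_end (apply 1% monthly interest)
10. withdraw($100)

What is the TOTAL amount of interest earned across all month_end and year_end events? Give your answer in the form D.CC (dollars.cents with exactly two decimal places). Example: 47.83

After 1 (month_end (apply 1% monthly interest)): balance=$1010.00 total_interest=$10.00
After 2 (deposit($50)): balance=$1060.00 total_interest=$10.00
After 3 (withdraw($50)): balance=$1010.00 total_interest=$10.00
After 4 (deposit($500)): balance=$1510.00 total_interest=$10.00
After 5 (month_end (apply 1% monthly interest)): balance=$1525.10 total_interest=$25.10
After 6 (year_end (apply 12% annual interest)): balance=$1708.11 total_interest=$208.11
After 7 (year_end (apply 12% annual interest)): balance=$1913.08 total_interest=$413.08
After 8 (deposit($100)): balance=$2013.08 total_interest=$413.08
After 9 (month_end (apply 1% monthly interest)): balance=$2033.21 total_interest=$433.21
After 10 (withdraw($100)): balance=$1933.21 total_interest=$433.21

Answer: 433.21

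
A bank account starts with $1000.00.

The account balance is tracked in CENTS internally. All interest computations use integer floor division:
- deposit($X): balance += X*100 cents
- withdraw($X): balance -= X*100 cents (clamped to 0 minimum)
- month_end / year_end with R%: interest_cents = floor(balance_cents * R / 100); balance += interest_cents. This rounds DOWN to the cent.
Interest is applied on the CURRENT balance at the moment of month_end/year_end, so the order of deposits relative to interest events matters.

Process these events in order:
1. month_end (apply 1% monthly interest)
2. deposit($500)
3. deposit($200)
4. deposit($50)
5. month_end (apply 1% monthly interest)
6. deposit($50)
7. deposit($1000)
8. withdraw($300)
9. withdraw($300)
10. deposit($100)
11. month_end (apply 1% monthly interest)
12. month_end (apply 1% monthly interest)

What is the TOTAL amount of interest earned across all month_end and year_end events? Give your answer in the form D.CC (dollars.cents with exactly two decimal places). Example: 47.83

Answer: 74.37

Derivation:
After 1 (month_end (apply 1% monthly interest)): balance=$1010.00 total_interest=$10.00
After 2 (deposit($500)): balance=$1510.00 total_interest=$10.00
After 3 (deposit($200)): balance=$1710.00 total_interest=$10.00
After 4 (deposit($50)): balance=$1760.00 total_interest=$10.00
After 5 (month_end (apply 1% monthly interest)): balance=$1777.60 total_interest=$27.60
After 6 (deposit($50)): balance=$1827.60 total_interest=$27.60
After 7 (deposit($1000)): balance=$2827.60 total_interest=$27.60
After 8 (withdraw($300)): balance=$2527.60 total_interest=$27.60
After 9 (withdraw($300)): balance=$2227.60 total_interest=$27.60
After 10 (deposit($100)): balance=$2327.60 total_interest=$27.60
After 11 (month_end (apply 1% monthly interest)): balance=$2350.87 total_interest=$50.87
After 12 (month_end (apply 1% monthly interest)): balance=$2374.37 total_interest=$74.37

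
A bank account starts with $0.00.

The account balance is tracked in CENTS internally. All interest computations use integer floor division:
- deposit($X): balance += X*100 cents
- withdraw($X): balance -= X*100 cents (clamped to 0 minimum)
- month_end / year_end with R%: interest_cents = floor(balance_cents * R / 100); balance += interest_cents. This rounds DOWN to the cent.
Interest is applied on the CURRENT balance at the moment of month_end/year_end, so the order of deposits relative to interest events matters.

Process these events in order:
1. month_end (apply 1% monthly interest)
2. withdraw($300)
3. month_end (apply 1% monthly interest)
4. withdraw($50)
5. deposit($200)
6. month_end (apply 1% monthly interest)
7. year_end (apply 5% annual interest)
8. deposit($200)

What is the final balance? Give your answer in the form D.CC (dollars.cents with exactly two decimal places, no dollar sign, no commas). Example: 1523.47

Answer: 412.10

Derivation:
After 1 (month_end (apply 1% monthly interest)): balance=$0.00 total_interest=$0.00
After 2 (withdraw($300)): balance=$0.00 total_interest=$0.00
After 3 (month_end (apply 1% monthly interest)): balance=$0.00 total_interest=$0.00
After 4 (withdraw($50)): balance=$0.00 total_interest=$0.00
After 5 (deposit($200)): balance=$200.00 total_interest=$0.00
After 6 (month_end (apply 1% monthly interest)): balance=$202.00 total_interest=$2.00
After 7 (year_end (apply 5% annual interest)): balance=$212.10 total_interest=$12.10
After 8 (deposit($200)): balance=$412.10 total_interest=$12.10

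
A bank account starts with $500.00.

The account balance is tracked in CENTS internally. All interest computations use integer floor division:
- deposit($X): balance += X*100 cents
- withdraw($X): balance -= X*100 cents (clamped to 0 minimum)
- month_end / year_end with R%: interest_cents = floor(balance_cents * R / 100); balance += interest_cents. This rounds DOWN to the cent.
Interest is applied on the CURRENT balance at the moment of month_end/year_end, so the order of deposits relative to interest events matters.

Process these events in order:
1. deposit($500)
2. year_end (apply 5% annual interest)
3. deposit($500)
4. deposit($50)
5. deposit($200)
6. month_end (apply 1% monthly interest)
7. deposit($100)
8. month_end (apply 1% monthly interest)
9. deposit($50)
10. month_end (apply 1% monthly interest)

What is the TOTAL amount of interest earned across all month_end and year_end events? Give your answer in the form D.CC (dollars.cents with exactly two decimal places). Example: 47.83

After 1 (deposit($500)): balance=$1000.00 total_interest=$0.00
After 2 (year_end (apply 5% annual interest)): balance=$1050.00 total_interest=$50.00
After 3 (deposit($500)): balance=$1550.00 total_interest=$50.00
After 4 (deposit($50)): balance=$1600.00 total_interest=$50.00
After 5 (deposit($200)): balance=$1800.00 total_interest=$50.00
After 6 (month_end (apply 1% monthly interest)): balance=$1818.00 total_interest=$68.00
After 7 (deposit($100)): balance=$1918.00 total_interest=$68.00
After 8 (month_end (apply 1% monthly interest)): balance=$1937.18 total_interest=$87.18
After 9 (deposit($50)): balance=$1987.18 total_interest=$87.18
After 10 (month_end (apply 1% monthly interest)): balance=$2007.05 total_interest=$107.05

Answer: 107.05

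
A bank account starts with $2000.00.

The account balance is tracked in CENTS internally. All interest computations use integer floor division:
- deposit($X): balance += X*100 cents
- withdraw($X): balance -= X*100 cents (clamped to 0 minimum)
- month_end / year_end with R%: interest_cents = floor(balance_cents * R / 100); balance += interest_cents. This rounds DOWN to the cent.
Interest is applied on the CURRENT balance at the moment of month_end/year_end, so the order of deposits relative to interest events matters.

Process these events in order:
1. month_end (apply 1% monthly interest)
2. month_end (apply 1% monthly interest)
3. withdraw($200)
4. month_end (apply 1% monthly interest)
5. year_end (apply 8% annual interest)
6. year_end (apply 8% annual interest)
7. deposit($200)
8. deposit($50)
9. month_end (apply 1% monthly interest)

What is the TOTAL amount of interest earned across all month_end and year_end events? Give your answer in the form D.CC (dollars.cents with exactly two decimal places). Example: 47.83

Answer: 392.03

Derivation:
After 1 (month_end (apply 1% monthly interest)): balance=$2020.00 total_interest=$20.00
After 2 (month_end (apply 1% monthly interest)): balance=$2040.20 total_interest=$40.20
After 3 (withdraw($200)): balance=$1840.20 total_interest=$40.20
After 4 (month_end (apply 1% monthly interest)): balance=$1858.60 total_interest=$58.60
After 5 (year_end (apply 8% annual interest)): balance=$2007.28 total_interest=$207.28
After 6 (year_end (apply 8% annual interest)): balance=$2167.86 total_interest=$367.86
After 7 (deposit($200)): balance=$2367.86 total_interest=$367.86
After 8 (deposit($50)): balance=$2417.86 total_interest=$367.86
After 9 (month_end (apply 1% monthly interest)): balance=$2442.03 total_interest=$392.03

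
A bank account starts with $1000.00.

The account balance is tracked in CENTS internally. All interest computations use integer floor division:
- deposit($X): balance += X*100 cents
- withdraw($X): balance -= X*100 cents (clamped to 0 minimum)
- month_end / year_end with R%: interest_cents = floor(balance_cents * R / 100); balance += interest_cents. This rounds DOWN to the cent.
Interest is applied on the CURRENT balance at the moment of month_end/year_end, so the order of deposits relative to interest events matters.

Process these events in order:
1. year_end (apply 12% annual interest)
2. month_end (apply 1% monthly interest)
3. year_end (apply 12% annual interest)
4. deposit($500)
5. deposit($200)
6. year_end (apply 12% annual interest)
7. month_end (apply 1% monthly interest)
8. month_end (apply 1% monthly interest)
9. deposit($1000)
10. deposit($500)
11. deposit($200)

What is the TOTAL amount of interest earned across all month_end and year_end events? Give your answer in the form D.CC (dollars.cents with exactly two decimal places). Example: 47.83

Answer: 547.23

Derivation:
After 1 (year_end (apply 12% annual interest)): balance=$1120.00 total_interest=$120.00
After 2 (month_end (apply 1% monthly interest)): balance=$1131.20 total_interest=$131.20
After 3 (year_end (apply 12% annual interest)): balance=$1266.94 total_interest=$266.94
After 4 (deposit($500)): balance=$1766.94 total_interest=$266.94
After 5 (deposit($200)): balance=$1966.94 total_interest=$266.94
After 6 (year_end (apply 12% annual interest)): balance=$2202.97 total_interest=$502.97
After 7 (month_end (apply 1% monthly interest)): balance=$2224.99 total_interest=$524.99
After 8 (month_end (apply 1% monthly interest)): balance=$2247.23 total_interest=$547.23
After 9 (deposit($1000)): balance=$3247.23 total_interest=$547.23
After 10 (deposit($500)): balance=$3747.23 total_interest=$547.23
After 11 (deposit($200)): balance=$3947.23 total_interest=$547.23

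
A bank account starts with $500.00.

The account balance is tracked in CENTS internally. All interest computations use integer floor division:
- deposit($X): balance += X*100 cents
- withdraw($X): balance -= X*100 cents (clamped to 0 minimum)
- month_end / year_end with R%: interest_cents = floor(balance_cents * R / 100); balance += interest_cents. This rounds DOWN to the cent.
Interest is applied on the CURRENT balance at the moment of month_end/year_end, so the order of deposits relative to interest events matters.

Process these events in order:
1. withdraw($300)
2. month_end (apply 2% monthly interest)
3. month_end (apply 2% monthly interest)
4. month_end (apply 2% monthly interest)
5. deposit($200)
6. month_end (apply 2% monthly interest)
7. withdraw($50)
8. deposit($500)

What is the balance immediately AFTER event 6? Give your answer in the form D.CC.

After 1 (withdraw($300)): balance=$200.00 total_interest=$0.00
After 2 (month_end (apply 2% monthly interest)): balance=$204.00 total_interest=$4.00
After 3 (month_end (apply 2% monthly interest)): balance=$208.08 total_interest=$8.08
After 4 (month_end (apply 2% monthly interest)): balance=$212.24 total_interest=$12.24
After 5 (deposit($200)): balance=$412.24 total_interest=$12.24
After 6 (month_end (apply 2% monthly interest)): balance=$420.48 total_interest=$20.48

Answer: 420.48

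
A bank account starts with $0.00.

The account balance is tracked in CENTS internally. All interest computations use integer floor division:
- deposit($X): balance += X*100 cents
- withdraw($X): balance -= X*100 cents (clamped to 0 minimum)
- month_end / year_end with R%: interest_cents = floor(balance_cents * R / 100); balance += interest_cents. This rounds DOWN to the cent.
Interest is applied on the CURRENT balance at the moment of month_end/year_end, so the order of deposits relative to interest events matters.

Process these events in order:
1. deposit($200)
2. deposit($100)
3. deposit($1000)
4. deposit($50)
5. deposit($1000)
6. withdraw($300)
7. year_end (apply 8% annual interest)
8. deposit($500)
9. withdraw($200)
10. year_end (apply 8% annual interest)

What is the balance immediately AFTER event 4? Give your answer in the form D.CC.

Answer: 1350.00

Derivation:
After 1 (deposit($200)): balance=$200.00 total_interest=$0.00
After 2 (deposit($100)): balance=$300.00 total_interest=$0.00
After 3 (deposit($1000)): balance=$1300.00 total_interest=$0.00
After 4 (deposit($50)): balance=$1350.00 total_interest=$0.00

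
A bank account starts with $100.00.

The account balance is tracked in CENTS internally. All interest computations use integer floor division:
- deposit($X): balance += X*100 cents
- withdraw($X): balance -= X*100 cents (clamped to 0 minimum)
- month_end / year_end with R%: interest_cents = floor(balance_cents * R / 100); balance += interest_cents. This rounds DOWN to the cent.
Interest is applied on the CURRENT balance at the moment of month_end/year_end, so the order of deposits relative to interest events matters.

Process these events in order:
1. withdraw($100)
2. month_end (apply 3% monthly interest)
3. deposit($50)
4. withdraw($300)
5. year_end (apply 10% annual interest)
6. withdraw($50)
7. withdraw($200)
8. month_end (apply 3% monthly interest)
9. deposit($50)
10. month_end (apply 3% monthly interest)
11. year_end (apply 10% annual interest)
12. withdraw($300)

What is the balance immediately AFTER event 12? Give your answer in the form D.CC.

Answer: 0.00

Derivation:
After 1 (withdraw($100)): balance=$0.00 total_interest=$0.00
After 2 (month_end (apply 3% monthly interest)): balance=$0.00 total_interest=$0.00
After 3 (deposit($50)): balance=$50.00 total_interest=$0.00
After 4 (withdraw($300)): balance=$0.00 total_interest=$0.00
After 5 (year_end (apply 10% annual interest)): balance=$0.00 total_interest=$0.00
After 6 (withdraw($50)): balance=$0.00 total_interest=$0.00
After 7 (withdraw($200)): balance=$0.00 total_interest=$0.00
After 8 (month_end (apply 3% monthly interest)): balance=$0.00 total_interest=$0.00
After 9 (deposit($50)): balance=$50.00 total_interest=$0.00
After 10 (month_end (apply 3% monthly interest)): balance=$51.50 total_interest=$1.50
After 11 (year_end (apply 10% annual interest)): balance=$56.65 total_interest=$6.65
After 12 (withdraw($300)): balance=$0.00 total_interest=$6.65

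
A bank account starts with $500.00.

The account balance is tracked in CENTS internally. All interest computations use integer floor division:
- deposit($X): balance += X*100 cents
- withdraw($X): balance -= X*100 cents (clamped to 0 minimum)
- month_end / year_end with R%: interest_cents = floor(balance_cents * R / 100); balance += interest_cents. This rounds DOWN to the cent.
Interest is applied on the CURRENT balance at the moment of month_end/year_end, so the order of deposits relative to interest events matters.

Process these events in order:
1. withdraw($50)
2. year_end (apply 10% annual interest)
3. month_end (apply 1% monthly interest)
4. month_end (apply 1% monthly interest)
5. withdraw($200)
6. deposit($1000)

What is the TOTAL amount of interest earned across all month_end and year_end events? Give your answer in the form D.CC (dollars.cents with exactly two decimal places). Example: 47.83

Answer: 54.94

Derivation:
After 1 (withdraw($50)): balance=$450.00 total_interest=$0.00
After 2 (year_end (apply 10% annual interest)): balance=$495.00 total_interest=$45.00
After 3 (month_end (apply 1% monthly interest)): balance=$499.95 total_interest=$49.95
After 4 (month_end (apply 1% monthly interest)): balance=$504.94 total_interest=$54.94
After 5 (withdraw($200)): balance=$304.94 total_interest=$54.94
After 6 (deposit($1000)): balance=$1304.94 total_interest=$54.94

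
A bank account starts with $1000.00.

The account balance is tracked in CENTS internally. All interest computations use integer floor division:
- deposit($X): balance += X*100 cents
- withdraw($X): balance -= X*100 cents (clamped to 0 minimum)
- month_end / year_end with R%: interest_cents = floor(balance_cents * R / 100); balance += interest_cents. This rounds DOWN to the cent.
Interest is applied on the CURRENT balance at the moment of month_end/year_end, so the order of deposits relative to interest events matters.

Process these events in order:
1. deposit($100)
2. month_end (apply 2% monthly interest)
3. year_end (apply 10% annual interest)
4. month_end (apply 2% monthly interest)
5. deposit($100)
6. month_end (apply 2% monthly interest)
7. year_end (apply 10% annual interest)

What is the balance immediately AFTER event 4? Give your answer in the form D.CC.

Answer: 1258.88

Derivation:
After 1 (deposit($100)): balance=$1100.00 total_interest=$0.00
After 2 (month_end (apply 2% monthly interest)): balance=$1122.00 total_interest=$22.00
After 3 (year_end (apply 10% annual interest)): balance=$1234.20 total_interest=$134.20
After 4 (month_end (apply 2% monthly interest)): balance=$1258.88 total_interest=$158.88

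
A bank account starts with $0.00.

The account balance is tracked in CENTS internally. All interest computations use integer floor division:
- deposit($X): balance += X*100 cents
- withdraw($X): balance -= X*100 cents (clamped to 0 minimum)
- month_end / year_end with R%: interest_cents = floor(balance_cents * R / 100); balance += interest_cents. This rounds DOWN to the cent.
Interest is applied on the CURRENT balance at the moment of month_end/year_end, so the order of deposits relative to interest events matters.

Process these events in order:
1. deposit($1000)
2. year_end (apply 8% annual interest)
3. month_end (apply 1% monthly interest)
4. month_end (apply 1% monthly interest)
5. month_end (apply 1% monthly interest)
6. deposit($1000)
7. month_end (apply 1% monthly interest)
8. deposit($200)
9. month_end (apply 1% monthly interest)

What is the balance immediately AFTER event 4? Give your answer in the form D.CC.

Answer: 1101.70

Derivation:
After 1 (deposit($1000)): balance=$1000.00 total_interest=$0.00
After 2 (year_end (apply 8% annual interest)): balance=$1080.00 total_interest=$80.00
After 3 (month_end (apply 1% monthly interest)): balance=$1090.80 total_interest=$90.80
After 4 (month_end (apply 1% monthly interest)): balance=$1101.70 total_interest=$101.70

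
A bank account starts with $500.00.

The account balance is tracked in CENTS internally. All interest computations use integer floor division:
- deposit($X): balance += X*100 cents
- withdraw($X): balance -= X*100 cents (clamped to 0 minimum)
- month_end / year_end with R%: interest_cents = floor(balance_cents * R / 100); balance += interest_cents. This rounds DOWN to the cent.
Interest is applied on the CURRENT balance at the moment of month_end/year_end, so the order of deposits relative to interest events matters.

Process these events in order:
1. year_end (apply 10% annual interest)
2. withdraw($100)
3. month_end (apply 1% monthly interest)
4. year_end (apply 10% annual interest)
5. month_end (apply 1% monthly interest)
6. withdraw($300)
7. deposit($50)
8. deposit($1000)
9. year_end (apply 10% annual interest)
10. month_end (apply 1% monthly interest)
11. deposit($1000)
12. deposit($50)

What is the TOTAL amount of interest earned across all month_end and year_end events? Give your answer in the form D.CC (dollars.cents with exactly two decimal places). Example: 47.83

After 1 (year_end (apply 10% annual interest)): balance=$550.00 total_interest=$50.00
After 2 (withdraw($100)): balance=$450.00 total_interest=$50.00
After 3 (month_end (apply 1% monthly interest)): balance=$454.50 total_interest=$54.50
After 4 (year_end (apply 10% annual interest)): balance=$499.95 total_interest=$99.95
After 5 (month_end (apply 1% monthly interest)): balance=$504.94 total_interest=$104.94
After 6 (withdraw($300)): balance=$204.94 total_interest=$104.94
After 7 (deposit($50)): balance=$254.94 total_interest=$104.94
After 8 (deposit($1000)): balance=$1254.94 total_interest=$104.94
After 9 (year_end (apply 10% annual interest)): balance=$1380.43 total_interest=$230.43
After 10 (month_end (apply 1% monthly interest)): balance=$1394.23 total_interest=$244.23
After 11 (deposit($1000)): balance=$2394.23 total_interest=$244.23
After 12 (deposit($50)): balance=$2444.23 total_interest=$244.23

Answer: 244.23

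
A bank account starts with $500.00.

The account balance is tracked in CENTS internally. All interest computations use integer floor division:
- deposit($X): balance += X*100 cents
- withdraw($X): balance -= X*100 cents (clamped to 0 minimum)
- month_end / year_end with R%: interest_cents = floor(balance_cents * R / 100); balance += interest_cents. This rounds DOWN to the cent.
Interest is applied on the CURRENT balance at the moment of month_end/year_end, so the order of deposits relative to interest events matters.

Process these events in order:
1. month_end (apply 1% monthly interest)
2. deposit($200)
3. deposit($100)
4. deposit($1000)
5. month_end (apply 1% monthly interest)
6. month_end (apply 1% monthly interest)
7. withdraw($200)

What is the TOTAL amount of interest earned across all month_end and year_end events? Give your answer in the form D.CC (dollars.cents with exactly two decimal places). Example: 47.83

After 1 (month_end (apply 1% monthly interest)): balance=$505.00 total_interest=$5.00
After 2 (deposit($200)): balance=$705.00 total_interest=$5.00
After 3 (deposit($100)): balance=$805.00 total_interest=$5.00
After 4 (deposit($1000)): balance=$1805.00 total_interest=$5.00
After 5 (month_end (apply 1% monthly interest)): balance=$1823.05 total_interest=$23.05
After 6 (month_end (apply 1% monthly interest)): balance=$1841.28 total_interest=$41.28
After 7 (withdraw($200)): balance=$1641.28 total_interest=$41.28

Answer: 41.28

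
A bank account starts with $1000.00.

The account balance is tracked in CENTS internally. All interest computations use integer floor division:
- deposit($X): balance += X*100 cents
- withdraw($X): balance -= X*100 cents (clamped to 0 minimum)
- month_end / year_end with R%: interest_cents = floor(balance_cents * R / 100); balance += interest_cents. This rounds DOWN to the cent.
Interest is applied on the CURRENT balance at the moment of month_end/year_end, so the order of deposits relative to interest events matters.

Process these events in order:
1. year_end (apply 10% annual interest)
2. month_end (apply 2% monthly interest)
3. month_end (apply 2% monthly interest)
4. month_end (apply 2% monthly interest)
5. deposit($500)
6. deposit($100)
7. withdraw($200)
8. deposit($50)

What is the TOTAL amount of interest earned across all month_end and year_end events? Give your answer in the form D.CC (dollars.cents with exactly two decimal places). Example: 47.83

After 1 (year_end (apply 10% annual interest)): balance=$1100.00 total_interest=$100.00
After 2 (month_end (apply 2% monthly interest)): balance=$1122.00 total_interest=$122.00
After 3 (month_end (apply 2% monthly interest)): balance=$1144.44 total_interest=$144.44
After 4 (month_end (apply 2% monthly interest)): balance=$1167.32 total_interest=$167.32
After 5 (deposit($500)): balance=$1667.32 total_interest=$167.32
After 6 (deposit($100)): balance=$1767.32 total_interest=$167.32
After 7 (withdraw($200)): balance=$1567.32 total_interest=$167.32
After 8 (deposit($50)): balance=$1617.32 total_interest=$167.32

Answer: 167.32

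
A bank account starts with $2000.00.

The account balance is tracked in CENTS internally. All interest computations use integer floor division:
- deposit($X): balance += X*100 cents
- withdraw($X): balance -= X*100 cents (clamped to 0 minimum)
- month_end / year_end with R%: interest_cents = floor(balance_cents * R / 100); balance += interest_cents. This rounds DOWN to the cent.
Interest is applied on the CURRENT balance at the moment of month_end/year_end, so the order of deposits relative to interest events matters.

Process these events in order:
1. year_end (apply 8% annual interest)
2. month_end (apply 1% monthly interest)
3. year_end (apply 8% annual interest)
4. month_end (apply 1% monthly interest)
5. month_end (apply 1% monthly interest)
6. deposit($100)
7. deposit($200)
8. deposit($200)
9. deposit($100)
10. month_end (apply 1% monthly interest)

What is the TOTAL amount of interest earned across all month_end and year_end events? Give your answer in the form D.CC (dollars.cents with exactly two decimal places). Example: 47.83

Answer: 433.50

Derivation:
After 1 (year_end (apply 8% annual interest)): balance=$2160.00 total_interest=$160.00
After 2 (month_end (apply 1% monthly interest)): balance=$2181.60 total_interest=$181.60
After 3 (year_end (apply 8% annual interest)): balance=$2356.12 total_interest=$356.12
After 4 (month_end (apply 1% monthly interest)): balance=$2379.68 total_interest=$379.68
After 5 (month_end (apply 1% monthly interest)): balance=$2403.47 total_interest=$403.47
After 6 (deposit($100)): balance=$2503.47 total_interest=$403.47
After 7 (deposit($200)): balance=$2703.47 total_interest=$403.47
After 8 (deposit($200)): balance=$2903.47 total_interest=$403.47
After 9 (deposit($100)): balance=$3003.47 total_interest=$403.47
After 10 (month_end (apply 1% monthly interest)): balance=$3033.50 total_interest=$433.50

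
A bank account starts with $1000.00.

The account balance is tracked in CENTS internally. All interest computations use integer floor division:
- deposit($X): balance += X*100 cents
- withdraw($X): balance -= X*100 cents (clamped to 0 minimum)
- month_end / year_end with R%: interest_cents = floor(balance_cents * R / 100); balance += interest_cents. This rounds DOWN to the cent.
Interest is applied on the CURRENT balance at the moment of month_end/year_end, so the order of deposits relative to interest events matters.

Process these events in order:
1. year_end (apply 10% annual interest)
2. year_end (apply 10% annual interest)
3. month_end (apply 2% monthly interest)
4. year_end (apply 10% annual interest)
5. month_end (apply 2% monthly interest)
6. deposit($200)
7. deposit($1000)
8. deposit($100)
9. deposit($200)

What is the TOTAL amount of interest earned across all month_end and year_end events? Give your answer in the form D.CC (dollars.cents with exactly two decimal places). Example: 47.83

Answer: 384.77

Derivation:
After 1 (year_end (apply 10% annual interest)): balance=$1100.00 total_interest=$100.00
After 2 (year_end (apply 10% annual interest)): balance=$1210.00 total_interest=$210.00
After 3 (month_end (apply 2% monthly interest)): balance=$1234.20 total_interest=$234.20
After 4 (year_end (apply 10% annual interest)): balance=$1357.62 total_interest=$357.62
After 5 (month_end (apply 2% monthly interest)): balance=$1384.77 total_interest=$384.77
After 6 (deposit($200)): balance=$1584.77 total_interest=$384.77
After 7 (deposit($1000)): balance=$2584.77 total_interest=$384.77
After 8 (deposit($100)): balance=$2684.77 total_interest=$384.77
After 9 (deposit($200)): balance=$2884.77 total_interest=$384.77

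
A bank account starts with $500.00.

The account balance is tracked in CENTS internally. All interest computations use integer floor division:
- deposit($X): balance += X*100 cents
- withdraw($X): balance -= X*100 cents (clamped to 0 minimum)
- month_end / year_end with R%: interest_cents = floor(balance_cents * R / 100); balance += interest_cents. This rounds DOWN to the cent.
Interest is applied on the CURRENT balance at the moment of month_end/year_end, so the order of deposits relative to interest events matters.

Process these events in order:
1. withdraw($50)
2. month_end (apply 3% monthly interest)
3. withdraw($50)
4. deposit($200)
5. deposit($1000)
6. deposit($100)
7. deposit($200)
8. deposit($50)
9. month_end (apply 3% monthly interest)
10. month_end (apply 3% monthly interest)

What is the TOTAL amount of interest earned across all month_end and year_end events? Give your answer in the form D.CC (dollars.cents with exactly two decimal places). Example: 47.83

After 1 (withdraw($50)): balance=$450.00 total_interest=$0.00
After 2 (month_end (apply 3% monthly interest)): balance=$463.50 total_interest=$13.50
After 3 (withdraw($50)): balance=$413.50 total_interest=$13.50
After 4 (deposit($200)): balance=$613.50 total_interest=$13.50
After 5 (deposit($1000)): balance=$1613.50 total_interest=$13.50
After 6 (deposit($100)): balance=$1713.50 total_interest=$13.50
After 7 (deposit($200)): balance=$1913.50 total_interest=$13.50
After 8 (deposit($50)): balance=$1963.50 total_interest=$13.50
After 9 (month_end (apply 3% monthly interest)): balance=$2022.40 total_interest=$72.40
After 10 (month_end (apply 3% monthly interest)): balance=$2083.07 total_interest=$133.07

Answer: 133.07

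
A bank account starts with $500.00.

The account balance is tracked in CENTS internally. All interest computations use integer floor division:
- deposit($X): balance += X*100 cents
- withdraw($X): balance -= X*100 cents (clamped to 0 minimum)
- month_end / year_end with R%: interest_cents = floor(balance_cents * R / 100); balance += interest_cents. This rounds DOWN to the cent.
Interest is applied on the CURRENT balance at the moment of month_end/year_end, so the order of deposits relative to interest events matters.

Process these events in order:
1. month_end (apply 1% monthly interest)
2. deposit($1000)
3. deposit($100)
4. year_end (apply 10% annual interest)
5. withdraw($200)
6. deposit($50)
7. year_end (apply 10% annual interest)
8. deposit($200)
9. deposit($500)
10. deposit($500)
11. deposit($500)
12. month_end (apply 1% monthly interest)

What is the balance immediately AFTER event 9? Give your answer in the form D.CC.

Answer: 2477.05

Derivation:
After 1 (month_end (apply 1% monthly interest)): balance=$505.00 total_interest=$5.00
After 2 (deposit($1000)): balance=$1505.00 total_interest=$5.00
After 3 (deposit($100)): balance=$1605.00 total_interest=$5.00
After 4 (year_end (apply 10% annual interest)): balance=$1765.50 total_interest=$165.50
After 5 (withdraw($200)): balance=$1565.50 total_interest=$165.50
After 6 (deposit($50)): balance=$1615.50 total_interest=$165.50
After 7 (year_end (apply 10% annual interest)): balance=$1777.05 total_interest=$327.05
After 8 (deposit($200)): balance=$1977.05 total_interest=$327.05
After 9 (deposit($500)): balance=$2477.05 total_interest=$327.05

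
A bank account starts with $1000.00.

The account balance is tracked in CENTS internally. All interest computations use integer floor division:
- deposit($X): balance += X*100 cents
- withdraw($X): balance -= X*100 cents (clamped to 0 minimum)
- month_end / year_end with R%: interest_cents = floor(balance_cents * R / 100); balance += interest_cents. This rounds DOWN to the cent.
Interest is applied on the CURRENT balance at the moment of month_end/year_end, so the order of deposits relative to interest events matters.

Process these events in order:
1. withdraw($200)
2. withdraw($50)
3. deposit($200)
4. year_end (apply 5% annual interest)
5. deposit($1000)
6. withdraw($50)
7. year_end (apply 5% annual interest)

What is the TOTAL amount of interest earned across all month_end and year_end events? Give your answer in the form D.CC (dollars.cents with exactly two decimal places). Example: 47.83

Answer: 144.87

Derivation:
After 1 (withdraw($200)): balance=$800.00 total_interest=$0.00
After 2 (withdraw($50)): balance=$750.00 total_interest=$0.00
After 3 (deposit($200)): balance=$950.00 total_interest=$0.00
After 4 (year_end (apply 5% annual interest)): balance=$997.50 total_interest=$47.50
After 5 (deposit($1000)): balance=$1997.50 total_interest=$47.50
After 6 (withdraw($50)): balance=$1947.50 total_interest=$47.50
After 7 (year_end (apply 5% annual interest)): balance=$2044.87 total_interest=$144.87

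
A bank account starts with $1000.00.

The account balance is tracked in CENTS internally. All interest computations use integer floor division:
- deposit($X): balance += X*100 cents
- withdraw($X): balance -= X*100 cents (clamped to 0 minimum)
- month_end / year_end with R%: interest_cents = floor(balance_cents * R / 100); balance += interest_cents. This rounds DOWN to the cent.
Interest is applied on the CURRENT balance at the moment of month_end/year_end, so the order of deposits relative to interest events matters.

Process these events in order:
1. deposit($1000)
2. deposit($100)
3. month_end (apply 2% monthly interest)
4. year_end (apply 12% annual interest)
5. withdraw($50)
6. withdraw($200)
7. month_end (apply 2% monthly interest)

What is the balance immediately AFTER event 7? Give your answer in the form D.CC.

After 1 (deposit($1000)): balance=$2000.00 total_interest=$0.00
After 2 (deposit($100)): balance=$2100.00 total_interest=$0.00
After 3 (month_end (apply 2% monthly interest)): balance=$2142.00 total_interest=$42.00
After 4 (year_end (apply 12% annual interest)): balance=$2399.04 total_interest=$299.04
After 5 (withdraw($50)): balance=$2349.04 total_interest=$299.04
After 6 (withdraw($200)): balance=$2149.04 total_interest=$299.04
After 7 (month_end (apply 2% monthly interest)): balance=$2192.02 total_interest=$342.02

Answer: 2192.02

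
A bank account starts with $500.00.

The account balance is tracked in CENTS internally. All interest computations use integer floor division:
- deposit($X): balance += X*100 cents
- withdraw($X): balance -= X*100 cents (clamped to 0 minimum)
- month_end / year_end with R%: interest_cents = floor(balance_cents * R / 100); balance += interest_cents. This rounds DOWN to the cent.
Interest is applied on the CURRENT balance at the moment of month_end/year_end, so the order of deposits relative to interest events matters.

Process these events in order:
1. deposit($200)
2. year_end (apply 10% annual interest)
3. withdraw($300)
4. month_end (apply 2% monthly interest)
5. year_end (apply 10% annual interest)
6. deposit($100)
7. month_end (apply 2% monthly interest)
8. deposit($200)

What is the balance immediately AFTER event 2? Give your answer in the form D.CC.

Answer: 770.00

Derivation:
After 1 (deposit($200)): balance=$700.00 total_interest=$0.00
After 2 (year_end (apply 10% annual interest)): balance=$770.00 total_interest=$70.00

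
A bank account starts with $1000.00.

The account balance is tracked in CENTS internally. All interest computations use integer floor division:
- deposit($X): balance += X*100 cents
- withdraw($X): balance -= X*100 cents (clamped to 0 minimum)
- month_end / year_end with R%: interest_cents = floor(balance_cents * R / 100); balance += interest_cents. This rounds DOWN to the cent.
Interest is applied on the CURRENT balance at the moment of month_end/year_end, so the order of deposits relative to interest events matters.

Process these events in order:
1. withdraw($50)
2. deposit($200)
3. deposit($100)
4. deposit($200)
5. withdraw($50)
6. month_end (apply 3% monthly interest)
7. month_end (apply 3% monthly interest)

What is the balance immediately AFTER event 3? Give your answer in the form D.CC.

Answer: 1250.00

Derivation:
After 1 (withdraw($50)): balance=$950.00 total_interest=$0.00
After 2 (deposit($200)): balance=$1150.00 total_interest=$0.00
After 3 (deposit($100)): balance=$1250.00 total_interest=$0.00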